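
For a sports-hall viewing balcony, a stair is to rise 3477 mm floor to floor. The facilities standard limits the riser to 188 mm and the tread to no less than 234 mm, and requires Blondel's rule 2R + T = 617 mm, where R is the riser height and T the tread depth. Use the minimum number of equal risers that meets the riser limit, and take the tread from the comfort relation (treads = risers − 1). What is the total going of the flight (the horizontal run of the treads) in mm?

4518 mm

3477 / 188 = 18.495 → round up to 19 risers.
Riser R = 3477 / 19 = 183 mm, within the 188 mm limit.
Tread T = 617 − 2 × 183 = 251 mm (≥ 234 mm).
Going = (19 − 1) × 251 = 4518 mm.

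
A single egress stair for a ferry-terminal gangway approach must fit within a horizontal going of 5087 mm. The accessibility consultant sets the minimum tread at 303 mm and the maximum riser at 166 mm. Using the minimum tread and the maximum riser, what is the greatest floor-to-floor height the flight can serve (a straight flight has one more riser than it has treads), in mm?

5087 / 303 = 16.79, so 16 treads fit.
Risers = treads + 1 = 17.
Maximum height = 17 × 166 = 2822 mm.

2822 mm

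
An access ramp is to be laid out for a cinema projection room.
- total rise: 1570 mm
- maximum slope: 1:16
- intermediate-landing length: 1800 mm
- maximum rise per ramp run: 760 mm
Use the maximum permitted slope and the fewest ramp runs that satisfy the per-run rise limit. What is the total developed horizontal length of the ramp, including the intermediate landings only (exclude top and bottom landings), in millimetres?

1570 / 760 = 2.066 → round up to 3 ramp runs. That means 2 intermediate landings.
Ramp run (horizontal) at 1:16: 1570 × 16 = 25120 mm.
Intermediate landings: 2 × 1800 = 3600 mm.
Developed length = 25120 + 3600 = 28720 mm.

28720 mm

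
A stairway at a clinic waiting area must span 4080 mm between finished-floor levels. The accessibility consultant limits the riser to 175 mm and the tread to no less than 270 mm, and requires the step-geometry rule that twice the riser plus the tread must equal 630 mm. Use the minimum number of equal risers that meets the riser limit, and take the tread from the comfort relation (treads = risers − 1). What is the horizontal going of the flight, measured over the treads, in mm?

6670 mm

At most 175 each: 4080/175 = 23.31, giving 24 risers.
R = 4080 ÷ 24 = 170 mm.
From 2R + T = 630: T = 630 − 340 = 290 mm.
Going = (24 − 1) × 290 = 6670 mm.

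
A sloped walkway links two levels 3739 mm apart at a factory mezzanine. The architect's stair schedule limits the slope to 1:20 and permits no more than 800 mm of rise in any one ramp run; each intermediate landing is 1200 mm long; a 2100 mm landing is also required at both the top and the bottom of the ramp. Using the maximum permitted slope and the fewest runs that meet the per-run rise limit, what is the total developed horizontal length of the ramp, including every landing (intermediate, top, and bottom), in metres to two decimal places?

3739 / 800 = 4.674 → round up to 5 ramp runs. That means 4 intermediate landings.
Ramp run (horizontal) at 1:20: 3739 × 20 = 74780 mm.
Intermediate landings: 4 × 1200 = 4800 mm.
Top and bottom landings: 2 × 2100 = 4200 mm.
Total = 74780 + 4800 + 4200 = 83780 mm.
= 83.78 m.

83.78 m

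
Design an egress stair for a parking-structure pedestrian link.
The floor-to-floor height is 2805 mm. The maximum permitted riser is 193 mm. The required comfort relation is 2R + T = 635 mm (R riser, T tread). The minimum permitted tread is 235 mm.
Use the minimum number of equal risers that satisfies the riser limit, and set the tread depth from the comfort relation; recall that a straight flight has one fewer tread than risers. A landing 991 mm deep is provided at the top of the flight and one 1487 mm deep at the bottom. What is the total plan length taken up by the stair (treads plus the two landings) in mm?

2805 / 193 = 14.534 → round up to 15 risers.
Riser R = 2805 / 15 = 187 mm, within the 193 mm limit.
From 2R + T = 635: T = 635 − 374 = 261 mm.
Going = (15 − 1) × 261 = 3654 mm.
Add landings: 3654 + 991 + 1487 = 6132 mm.

6132 mm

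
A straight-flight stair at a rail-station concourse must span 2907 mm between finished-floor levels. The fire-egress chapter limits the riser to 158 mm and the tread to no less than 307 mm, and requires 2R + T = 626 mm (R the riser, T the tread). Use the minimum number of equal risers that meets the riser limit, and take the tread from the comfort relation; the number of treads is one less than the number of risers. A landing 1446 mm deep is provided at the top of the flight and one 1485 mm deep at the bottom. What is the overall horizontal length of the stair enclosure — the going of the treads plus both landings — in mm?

⌈2907/158⌉ = 19 risers.
Riser R = 2907 / 19 = 153 mm, within the 158 mm limit.
From 2R + T = 626: T = 626 − 306 = 320 mm.
19 risers give 18 treads; going = 18 × 320 = 5760 mm.
Enclosure = 5760 + 1446 + 1485 = 8691 mm.

8691 mm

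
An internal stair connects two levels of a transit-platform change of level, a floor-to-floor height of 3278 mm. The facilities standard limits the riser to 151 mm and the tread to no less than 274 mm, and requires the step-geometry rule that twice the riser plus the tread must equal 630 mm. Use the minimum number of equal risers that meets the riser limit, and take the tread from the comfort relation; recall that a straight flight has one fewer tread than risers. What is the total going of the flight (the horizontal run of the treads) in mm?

6972 mm

3278 / 151 = 21.71, so 22 risers are needed.
R = 3278 ÷ 22 = 149 mm.
From 2R + T = 630: T = 630 − 298 = 332 mm.
22 risers give 21 treads; going = 21 × 332 = 6972 mm.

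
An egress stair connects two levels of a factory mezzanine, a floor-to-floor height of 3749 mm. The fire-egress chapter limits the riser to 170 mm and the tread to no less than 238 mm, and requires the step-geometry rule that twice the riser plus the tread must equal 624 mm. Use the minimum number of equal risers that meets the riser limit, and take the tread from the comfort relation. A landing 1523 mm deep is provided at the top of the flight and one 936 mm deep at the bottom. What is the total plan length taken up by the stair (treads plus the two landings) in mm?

9015 mm

⌈3749/170⌉ = 23 risers.
Riser R = 3749 / 23 = 163 mm, within the 170 mm limit.
T = 624 − 2·163 = 298 mm, which satisfies the 238 mm minimum.
Treads = 23 − 1 = 22; going = 22 × 298 = 6556 mm.
Add landings: 6556 + 1523 + 936 = 9015 mm.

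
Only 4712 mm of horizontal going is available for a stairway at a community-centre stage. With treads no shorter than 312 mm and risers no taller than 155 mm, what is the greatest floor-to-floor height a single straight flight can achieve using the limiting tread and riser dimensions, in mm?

2480 mm

Treads that fit: ⌊4712 / 312⌋ = 15.
Risers = treads + 1 = 16.
Maximum height = 16 × 155 = 2480 mm.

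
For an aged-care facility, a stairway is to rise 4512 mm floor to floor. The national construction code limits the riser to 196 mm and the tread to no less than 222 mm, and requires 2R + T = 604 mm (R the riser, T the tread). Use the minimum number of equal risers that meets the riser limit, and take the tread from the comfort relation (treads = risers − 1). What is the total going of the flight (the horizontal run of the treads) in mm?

⌈4512/196⌉ = 24 risers.
Each riser is 4512/24 = 188 mm (≤ 196 mm).
T = 604 − 2·188 = 228 mm, which satisfies the 222 mm minimum.
24 risers give 23 treads; going = 23 × 228 = 5244 mm.

5244 mm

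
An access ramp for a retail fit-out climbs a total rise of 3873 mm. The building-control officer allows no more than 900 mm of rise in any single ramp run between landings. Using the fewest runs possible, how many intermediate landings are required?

4 intermediate landings

3873 / 900 = 4.303 → round up to 5 ramp runs.
5 runs are separated by 4 intermediate landings.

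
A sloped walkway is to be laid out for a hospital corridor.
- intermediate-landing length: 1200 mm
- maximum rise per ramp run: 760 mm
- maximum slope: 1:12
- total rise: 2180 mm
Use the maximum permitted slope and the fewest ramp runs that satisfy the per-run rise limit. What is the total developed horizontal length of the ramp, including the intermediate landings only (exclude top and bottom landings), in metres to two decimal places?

28.56 m

⌈2180/760⌉ = 3 ramp runs. That means 2 intermediate landings.
Ramp run (horizontal) at 1:12: 2180 × 12 = 26160 mm.
Intermediate landings: 2 × 1200 = 2400 mm.
Developed length = 26160 + 2400 = 28560 mm.
= 28.56 m.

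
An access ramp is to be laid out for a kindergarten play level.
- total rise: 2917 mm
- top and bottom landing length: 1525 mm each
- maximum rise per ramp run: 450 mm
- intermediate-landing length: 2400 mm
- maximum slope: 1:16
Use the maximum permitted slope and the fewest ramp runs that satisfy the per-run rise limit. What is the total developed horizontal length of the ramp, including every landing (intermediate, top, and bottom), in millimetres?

64122 mm

2917 / 450 = 6.482 → round up to 7 ramp runs. That means 6 intermediate landings.
Ramp run (horizontal) at 1:16: 2917 × 16 = 46672 mm.
Intermediate landings: 6 × 2400 = 14400 mm.
Top and bottom landings: 2 × 1525 = 3050 mm.
Total = 46672 + 14400 + 3050 = 64122 mm.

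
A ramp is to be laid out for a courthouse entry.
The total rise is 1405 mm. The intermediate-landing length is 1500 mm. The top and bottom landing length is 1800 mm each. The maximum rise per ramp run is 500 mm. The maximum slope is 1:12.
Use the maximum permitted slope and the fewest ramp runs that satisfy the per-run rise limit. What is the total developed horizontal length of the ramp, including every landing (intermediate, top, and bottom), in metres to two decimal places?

23.46 m

⌈1405/500⌉ = 3 ramp runs. That means 2 intermediate landings.
Ramp run (horizontal) at 1:12: 1405 × 12 = 16860 mm.
2 intermediate landings contribute 2 × 1500 = 3000 mm.
Top and bottom landings: 2 × 1800 = 3600 mm.
Total = 16860 + 3000 + 3600 = 23460 mm.
= 23.46 m.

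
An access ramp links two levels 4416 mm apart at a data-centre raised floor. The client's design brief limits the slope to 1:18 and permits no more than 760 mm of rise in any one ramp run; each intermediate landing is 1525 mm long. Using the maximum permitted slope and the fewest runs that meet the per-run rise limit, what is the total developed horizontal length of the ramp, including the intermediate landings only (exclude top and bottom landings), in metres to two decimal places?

87.11 m

4416 / 760 = 5.81, so 6 ramp runs are needed. That means 5 intermediate landings.
Ramp run (horizontal) at 1:18: 4416 × 18 = 79488 mm.
5 intermediate landings contribute 5 × 1525 = 7625 mm.
Developed length = 79488 + 7625 = 87113 mm.
= 87.11 m.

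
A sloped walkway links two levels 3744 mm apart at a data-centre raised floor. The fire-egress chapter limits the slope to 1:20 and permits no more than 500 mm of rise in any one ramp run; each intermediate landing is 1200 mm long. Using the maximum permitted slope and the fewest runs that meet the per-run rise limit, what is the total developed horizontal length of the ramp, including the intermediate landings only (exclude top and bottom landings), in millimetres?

3744 / 500 = 7.488 → round up to 8 ramp runs. That means 7 intermediate landings.
Horizontal run for 3744 mm of rise at 1:20 is 3744 × 20 = 74880 mm.
Intermediate landings: 7 × 1200 = 8400 mm.
Developed length = 74880 + 8400 = 83280 mm.

83280 mm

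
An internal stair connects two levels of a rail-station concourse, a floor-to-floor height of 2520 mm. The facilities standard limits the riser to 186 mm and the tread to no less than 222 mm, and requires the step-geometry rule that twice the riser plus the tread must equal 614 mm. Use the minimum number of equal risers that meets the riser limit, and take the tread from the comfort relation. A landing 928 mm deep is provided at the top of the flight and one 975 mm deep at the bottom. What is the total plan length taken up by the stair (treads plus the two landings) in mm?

2520 / 186 = 13.548 → round up to 14 risers.
Each riser is 2520/14 = 180 mm (≤ 186 mm).
T = 614 − 2·180 = 254 mm, which satisfies the 222 mm minimum.
Treads = 14 − 1 = 13; going = 13 × 254 = 3302 mm.
Enclosure = 3302 + 928 + 975 = 5205 mm.

5205 mm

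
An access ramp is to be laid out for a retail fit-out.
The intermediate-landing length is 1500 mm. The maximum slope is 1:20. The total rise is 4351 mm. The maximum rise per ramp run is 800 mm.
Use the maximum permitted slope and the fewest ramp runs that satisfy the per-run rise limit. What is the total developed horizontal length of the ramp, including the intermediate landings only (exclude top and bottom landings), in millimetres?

94520 mm

At most 800 each: 4351/800 = 5.44, giving 6 ramp runs. That means 5 intermediate landings.
Horizontal run for 4351 mm of rise at 1:20 is 4351 × 20 = 87020 mm.
Intermediate landings: 5 × 1500 = 7500 mm.
Developed length = 87020 + 7500 = 94520 mm.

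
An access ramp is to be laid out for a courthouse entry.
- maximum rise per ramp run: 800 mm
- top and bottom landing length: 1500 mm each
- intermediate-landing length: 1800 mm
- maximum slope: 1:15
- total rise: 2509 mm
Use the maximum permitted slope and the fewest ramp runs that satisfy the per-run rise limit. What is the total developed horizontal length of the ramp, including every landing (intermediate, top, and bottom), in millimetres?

46035 mm

At most 800 each: 2509/800 = 3.14, giving 4 ramp runs. That means 3 intermediate landings.
Ramp run (horizontal) at 1:15: 2509 × 15 = 37635 mm.
Intermediate landings: 3 × 1800 = 5400 mm.
Top and bottom landings: 2 × 1500 = 3000 mm.
Total = 37635 + 5400 + 3000 = 46035 mm.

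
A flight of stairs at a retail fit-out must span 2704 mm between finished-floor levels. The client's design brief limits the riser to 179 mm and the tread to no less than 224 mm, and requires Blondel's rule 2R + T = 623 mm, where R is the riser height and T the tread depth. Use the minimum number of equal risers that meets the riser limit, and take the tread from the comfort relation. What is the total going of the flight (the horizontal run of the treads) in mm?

At most 179 each: 2704/179 = 15.11, giving 16 risers.
Riser R = 2704 / 16 = 169 mm, within the 179 mm limit.
Tread T = 623 − 2 × 169 = 285 mm (≥ 224 mm).
Treads = 16 − 1 = 15; going = 15 × 285 = 4275 mm.

4275 mm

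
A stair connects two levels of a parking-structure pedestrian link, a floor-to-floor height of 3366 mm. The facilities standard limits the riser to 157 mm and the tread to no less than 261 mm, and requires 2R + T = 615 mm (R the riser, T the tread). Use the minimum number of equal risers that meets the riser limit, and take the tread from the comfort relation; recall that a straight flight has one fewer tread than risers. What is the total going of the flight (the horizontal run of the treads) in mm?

⌈3366/157⌉ = 22 risers.
Riser R = 3366 / 22 = 153 mm, within the 157 mm limit.
Tread T = 615 − 2 × 153 = 309 mm (≥ 261 mm).
Treads = 22 − 1 = 21; going = 21 × 309 = 6489 mm.

6489 mm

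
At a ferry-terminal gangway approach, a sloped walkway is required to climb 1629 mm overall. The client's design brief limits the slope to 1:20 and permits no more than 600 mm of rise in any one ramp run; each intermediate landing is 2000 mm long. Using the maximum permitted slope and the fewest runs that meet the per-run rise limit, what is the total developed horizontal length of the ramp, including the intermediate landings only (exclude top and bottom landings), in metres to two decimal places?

36.58 m

At most 600 each: 1629/600 = 2.71, giving 3 ramp runs. That means 2 intermediate landings.
Ramp run (horizontal) at 1:20: 1629 × 20 = 32580 mm.
2 intermediate landings contribute 2 × 2000 = 4000 mm.
Total developed length = 32580 + 4000 = 36580 mm.
= 36.58 m.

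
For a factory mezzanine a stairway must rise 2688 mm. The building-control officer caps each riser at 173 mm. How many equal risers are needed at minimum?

16 risers

At most 173 each: 2688/173 = 15.54, giving 16 risers.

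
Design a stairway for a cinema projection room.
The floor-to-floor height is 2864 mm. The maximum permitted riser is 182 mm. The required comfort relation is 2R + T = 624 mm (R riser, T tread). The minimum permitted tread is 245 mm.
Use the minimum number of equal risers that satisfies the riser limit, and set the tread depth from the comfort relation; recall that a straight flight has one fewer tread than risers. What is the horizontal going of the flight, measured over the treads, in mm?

3990 mm

2864 / 182 = 15.74, so 16 risers are needed.
Each riser is 2864/16 = 179 mm (≤ 182 mm).
T = 624 − 2·179 = 266 mm, which satisfies the 245 mm minimum.
Going = (16 − 1) × 266 = 3990 mm.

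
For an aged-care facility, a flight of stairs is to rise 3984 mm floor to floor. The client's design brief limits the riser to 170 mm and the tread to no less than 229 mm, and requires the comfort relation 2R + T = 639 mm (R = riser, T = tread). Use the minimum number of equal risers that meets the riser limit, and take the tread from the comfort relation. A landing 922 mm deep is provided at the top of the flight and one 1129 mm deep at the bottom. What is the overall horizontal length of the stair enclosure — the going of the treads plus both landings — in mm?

At most 170 each: 3984/170 = 23.44, giving 24 risers.
Riser R = 3984 / 24 = 166 mm, within the 170 mm limit.
Tread T = 639 − 2 × 166 = 307 mm (≥ 229 mm).
24 risers give 23 treads; going = 23 × 307 = 7061 mm.
Enclosure = 7061 + 922 + 1129 = 9112 mm.

9112 mm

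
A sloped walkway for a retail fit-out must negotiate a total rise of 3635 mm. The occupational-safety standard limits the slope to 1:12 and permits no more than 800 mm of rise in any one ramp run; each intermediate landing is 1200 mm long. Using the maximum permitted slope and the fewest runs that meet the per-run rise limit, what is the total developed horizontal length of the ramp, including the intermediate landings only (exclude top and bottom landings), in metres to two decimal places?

48.42 m

At most 800 each: 3635/800 = 4.54, giving 5 ramp runs. That means 4 intermediate landings.
Horizontal run for 3635 mm of rise at 1:12 is 3635 × 12 = 43620 mm.
Intermediate landings: 4 × 1200 = 4800 mm.
Developed length = 43620 + 4800 = 48420 mm.
= 48.42 m.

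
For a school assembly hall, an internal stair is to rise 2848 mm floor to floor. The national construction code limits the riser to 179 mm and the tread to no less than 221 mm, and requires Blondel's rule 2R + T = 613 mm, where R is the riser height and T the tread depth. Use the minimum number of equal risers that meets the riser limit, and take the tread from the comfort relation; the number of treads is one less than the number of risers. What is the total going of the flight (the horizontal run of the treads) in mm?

At most 179 each: 2848/179 = 15.91, giving 16 risers.
Riser R = 2848 / 16 = 178 mm, within the 179 mm limit.
Tread T = 613 − 2 × 178 = 257 mm (≥ 221 mm).
Going = (16 − 1) × 257 = 3855 mm.

3855 mm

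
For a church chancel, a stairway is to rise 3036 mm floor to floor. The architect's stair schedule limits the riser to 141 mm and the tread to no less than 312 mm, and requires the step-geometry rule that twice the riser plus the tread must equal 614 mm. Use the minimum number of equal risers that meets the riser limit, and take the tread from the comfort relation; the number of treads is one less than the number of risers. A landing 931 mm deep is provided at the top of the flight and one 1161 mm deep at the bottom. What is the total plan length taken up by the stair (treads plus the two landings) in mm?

⌈3036/141⌉ = 22 risers.
Riser R = 3036 / 22 = 138 mm, within the 141 mm limit.
Tread T = 614 − 2 × 138 = 338 mm (≥ 312 mm).
22 risers give 21 treads; going = 21 × 338 = 7098 mm.
Add landings: 7098 + 931 + 1161 = 9190 mm.

9190 mm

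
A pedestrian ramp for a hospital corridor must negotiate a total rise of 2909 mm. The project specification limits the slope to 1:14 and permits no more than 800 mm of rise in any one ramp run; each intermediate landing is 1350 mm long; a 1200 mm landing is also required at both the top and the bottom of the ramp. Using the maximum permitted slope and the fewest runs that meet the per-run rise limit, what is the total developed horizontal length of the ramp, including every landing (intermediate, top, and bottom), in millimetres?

47176 mm

At most 800 each: 2909/800 = 3.64, giving 4 ramp runs. That means 3 intermediate landings.
Horizontal run for 2909 mm of rise at 1:14 is 2909 × 14 = 40726 mm.
Intermediate landings: 3 × 1350 = 4050 mm.
Top and bottom landings: 2 × 1200 = 2400 mm.
Total = 40726 + 4050 + 2400 = 47176 mm.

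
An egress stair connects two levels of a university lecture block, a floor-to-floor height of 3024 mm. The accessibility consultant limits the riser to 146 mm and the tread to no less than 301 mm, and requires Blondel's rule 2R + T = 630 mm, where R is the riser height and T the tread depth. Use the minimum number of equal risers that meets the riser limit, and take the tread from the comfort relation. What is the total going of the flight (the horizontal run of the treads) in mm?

6840 mm

⌈3024/146⌉ = 21 risers.
Riser R = 3024 / 21 = 144 mm, within the 146 mm limit.
Tread T = 630 − 2 × 144 = 342 mm (≥ 301 mm).
Treads = 21 − 1 = 20; going = 20 × 342 = 6840 mm.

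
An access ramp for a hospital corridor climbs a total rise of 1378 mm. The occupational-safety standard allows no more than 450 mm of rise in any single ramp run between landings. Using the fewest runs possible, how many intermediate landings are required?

⌈1378/450⌉ = 4 ramp runs.
4 runs are separated by 3 intermediate landings.

3 intermediate landings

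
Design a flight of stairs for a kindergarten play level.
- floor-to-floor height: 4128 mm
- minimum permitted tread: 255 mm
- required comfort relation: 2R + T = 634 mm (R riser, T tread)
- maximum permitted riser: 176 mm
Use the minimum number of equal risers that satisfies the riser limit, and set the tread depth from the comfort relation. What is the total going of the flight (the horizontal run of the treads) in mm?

At most 176 each: 4128/176 = 23.45, giving 24 risers.
R = 4128 ÷ 24 = 172 mm.
T = 634 − 2·172 = 290 mm, which satisfies the 255 mm minimum.
Going = (24 − 1) × 290 = 6670 mm.

6670 mm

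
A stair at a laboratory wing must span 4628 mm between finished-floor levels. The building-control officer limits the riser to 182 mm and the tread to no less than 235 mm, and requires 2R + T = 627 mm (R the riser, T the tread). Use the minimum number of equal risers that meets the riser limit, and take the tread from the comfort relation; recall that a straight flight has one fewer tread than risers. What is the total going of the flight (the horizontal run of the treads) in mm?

4628 / 182 = 25.429 → round up to 26 risers.
Riser R = 4628 / 26 = 178 mm, within the 182 mm limit.
From 2R + T = 627: T = 627 − 356 = 271 mm.
Treads = 26 − 1 = 25; going = 25 × 271 = 6775 mm.

6775 mm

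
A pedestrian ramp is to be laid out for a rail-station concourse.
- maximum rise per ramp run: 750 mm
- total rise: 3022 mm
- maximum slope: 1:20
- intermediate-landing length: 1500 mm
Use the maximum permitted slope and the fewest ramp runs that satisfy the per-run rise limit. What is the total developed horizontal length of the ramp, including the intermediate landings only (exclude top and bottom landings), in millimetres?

66440 mm

3022 / 750 = 4.03, so 5 ramp runs are needed. That means 4 intermediate landings.
Ramp run (horizontal) at 1:20: 3022 × 20 = 60440 mm.
4 intermediate landings contribute 4 × 1500 = 6000 mm.
Total developed length = 60440 + 6000 = 66440 mm.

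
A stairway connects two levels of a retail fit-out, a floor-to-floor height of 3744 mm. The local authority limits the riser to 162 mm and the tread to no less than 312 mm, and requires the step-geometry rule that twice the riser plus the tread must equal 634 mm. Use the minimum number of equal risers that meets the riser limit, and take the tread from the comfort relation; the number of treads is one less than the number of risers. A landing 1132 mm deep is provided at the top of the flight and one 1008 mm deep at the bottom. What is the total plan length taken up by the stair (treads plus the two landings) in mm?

3744 / 162 = 23.111 → round up to 24 risers.
R = 3744 ÷ 24 = 156 mm.
T = 634 − 2·156 = 322 mm, which satisfies the 312 mm minimum.
Treads = 24 − 1 = 23; going = 23 × 322 = 7406 mm.
Add landings: 7406 + 1132 + 1008 = 9546 mm.

9546 mm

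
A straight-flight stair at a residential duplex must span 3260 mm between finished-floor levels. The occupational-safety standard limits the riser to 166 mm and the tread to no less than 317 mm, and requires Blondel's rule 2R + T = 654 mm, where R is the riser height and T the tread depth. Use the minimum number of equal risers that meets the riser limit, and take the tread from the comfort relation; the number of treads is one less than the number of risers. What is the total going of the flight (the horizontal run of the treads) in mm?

6232 mm

At most 166 each: 3260/166 = 19.64, giving 20 risers.
R = 3260 ÷ 20 = 163 mm.
From 2R + T = 654: T = 654 − 326 = 328 mm.
Going = (20 − 1) × 328 = 6232 mm.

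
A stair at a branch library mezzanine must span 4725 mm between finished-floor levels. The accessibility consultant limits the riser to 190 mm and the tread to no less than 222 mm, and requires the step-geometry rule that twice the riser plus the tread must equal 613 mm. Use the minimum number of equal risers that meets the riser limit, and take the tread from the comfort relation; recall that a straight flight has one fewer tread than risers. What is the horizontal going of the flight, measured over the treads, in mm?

4725 / 190 = 24.87, so 25 risers are needed.
R = 4725 ÷ 25 = 189 mm.
From 2R + T = 613: T = 613 − 378 = 235 mm.
25 risers give 24 treads; going = 24 × 235 = 5640 mm.

5640 mm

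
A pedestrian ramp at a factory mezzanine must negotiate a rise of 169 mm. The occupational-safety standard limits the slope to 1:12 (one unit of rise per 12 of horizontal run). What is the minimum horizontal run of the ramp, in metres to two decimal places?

Run = rise × 12 = 169 × 12 = 2028 mm.
2028 mm = 2.03 m.

2.03 m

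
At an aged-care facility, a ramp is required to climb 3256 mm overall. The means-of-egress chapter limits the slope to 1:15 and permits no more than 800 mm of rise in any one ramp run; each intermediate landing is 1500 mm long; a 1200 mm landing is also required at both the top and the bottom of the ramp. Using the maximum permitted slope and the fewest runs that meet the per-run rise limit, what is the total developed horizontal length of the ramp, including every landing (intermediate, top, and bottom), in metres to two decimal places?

At most 800 each: 3256/800 = 4.07, giving 5 ramp runs. That means 4 intermediate landings.
Horizontal run for 3256 mm of rise at 1:15 is 3256 × 15 = 48840 mm.
4 intermediate landings contribute 4 × 1500 = 6000 mm.
Top and bottom landings: 2 × 1200 = 2400 mm.
Total = 48840 + 6000 + 2400 = 57240 mm.
= 57.24 m.

57.24 m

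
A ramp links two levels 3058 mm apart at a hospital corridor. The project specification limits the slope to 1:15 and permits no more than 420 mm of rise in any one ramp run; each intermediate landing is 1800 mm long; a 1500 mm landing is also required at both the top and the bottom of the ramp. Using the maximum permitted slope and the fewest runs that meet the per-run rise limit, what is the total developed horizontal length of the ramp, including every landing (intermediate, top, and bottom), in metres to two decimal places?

⌈3058/420⌉ = 8 ramp runs. That means 7 intermediate landings.
Horizontal run for 3058 mm of rise at 1:15 is 3058 × 15 = 45870 mm.
7 intermediate landings contribute 7 × 1800 = 12600 mm.
Top and bottom landings: 2 × 1500 = 3000 mm.
Total = 45870 + 12600 + 3000 = 61470 mm.
= 61.47 m.

61.47 m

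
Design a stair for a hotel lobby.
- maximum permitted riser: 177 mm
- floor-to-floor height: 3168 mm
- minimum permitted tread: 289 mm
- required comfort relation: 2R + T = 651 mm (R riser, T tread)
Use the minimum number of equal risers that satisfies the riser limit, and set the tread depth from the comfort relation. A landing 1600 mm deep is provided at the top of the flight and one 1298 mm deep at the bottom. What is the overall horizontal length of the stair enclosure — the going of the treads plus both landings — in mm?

3168 / 177 = 17.898 → round up to 18 risers.
Each riser is 3168/18 = 176 mm (≤ 177 mm).
From 2R + T = 651: T = 651 − 352 = 299 mm.
Going = (18 − 1) × 299 = 5083 mm.
Enclosure = 5083 + 1600 + 1298 = 7981 mm.

7981 mm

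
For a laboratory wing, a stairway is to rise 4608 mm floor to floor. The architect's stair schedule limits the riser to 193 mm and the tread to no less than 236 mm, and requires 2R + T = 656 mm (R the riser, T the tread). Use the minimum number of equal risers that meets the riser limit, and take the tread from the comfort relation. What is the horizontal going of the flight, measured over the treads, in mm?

4608 / 193 = 23.88, so 24 risers are needed.
Riser R = 4608 / 24 = 192 mm, within the 193 mm limit.
T = 656 − 2·192 = 272 mm, which satisfies the 236 mm minimum.
Going = (24 − 1) × 272 = 6256 mm.

6256 mm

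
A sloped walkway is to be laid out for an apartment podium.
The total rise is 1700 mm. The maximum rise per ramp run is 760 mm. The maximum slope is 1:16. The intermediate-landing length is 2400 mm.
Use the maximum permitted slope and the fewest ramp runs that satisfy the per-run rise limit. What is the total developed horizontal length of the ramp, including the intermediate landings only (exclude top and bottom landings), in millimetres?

1700 / 760 = 2.24, so 3 ramp runs are needed. That means 2 intermediate landings.
Ramp run (horizontal) at 1:16: 1700 × 16 = 27200 mm.
Intermediate landings: 2 × 2400 = 4800 mm.
Developed length = 27200 + 4800 = 32000 mm.

32000 mm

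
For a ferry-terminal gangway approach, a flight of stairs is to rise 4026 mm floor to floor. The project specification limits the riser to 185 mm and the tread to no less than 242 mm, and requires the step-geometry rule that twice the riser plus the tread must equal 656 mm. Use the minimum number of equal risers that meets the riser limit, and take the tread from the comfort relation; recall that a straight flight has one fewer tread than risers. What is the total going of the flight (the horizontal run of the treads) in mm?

6090 mm

⌈4026/185⌉ = 22 risers.
Each riser is 4026/22 = 183 mm (≤ 185 mm).
From 2R + T = 656: T = 656 − 366 = 290 mm.
Treads = 22 − 1 = 21; going = 21 × 290 = 6090 mm.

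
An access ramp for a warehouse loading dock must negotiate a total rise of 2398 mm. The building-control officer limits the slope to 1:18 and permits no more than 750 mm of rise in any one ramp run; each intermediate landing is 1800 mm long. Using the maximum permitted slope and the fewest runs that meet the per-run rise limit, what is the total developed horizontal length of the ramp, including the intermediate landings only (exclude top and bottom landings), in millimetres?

48564 mm

2398 / 750 = 3.20, so 4 ramp runs are needed. That means 3 intermediate landings.
Horizontal run for 2398 mm of rise at 1:18 is 2398 × 18 = 43164 mm.
Intermediate landings: 3 × 1800 = 5400 mm.
Developed length = 43164 + 5400 = 48564 mm.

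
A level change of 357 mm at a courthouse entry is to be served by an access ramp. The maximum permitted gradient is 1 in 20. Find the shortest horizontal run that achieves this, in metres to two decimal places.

Run = rise × 20 = 357 × 20 = 7140 mm.
7140 mm = 7.14 m.

7.14 m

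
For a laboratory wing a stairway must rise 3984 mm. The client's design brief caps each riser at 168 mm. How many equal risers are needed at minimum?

At most 168 each: 3984/168 = 23.71, giving 24 risers.

24 risers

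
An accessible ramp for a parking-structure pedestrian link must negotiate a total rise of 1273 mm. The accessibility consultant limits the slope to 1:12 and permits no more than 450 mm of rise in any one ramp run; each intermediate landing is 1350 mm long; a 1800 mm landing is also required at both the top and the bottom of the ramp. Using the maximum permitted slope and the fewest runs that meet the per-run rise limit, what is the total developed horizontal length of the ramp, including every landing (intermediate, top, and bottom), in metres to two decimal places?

21.58 m

At most 450 each: 1273/450 = 2.83, giving 3 ramp runs. That means 2 intermediate landings.
Horizontal run for 1273 mm of rise at 1:12 is 1273 × 12 = 15276 mm.
Intermediate landings: 2 × 1350 = 2700 mm.
Top and bottom landings: 2 × 1800 = 3600 mm.
Total = 15276 + 2700 + 3600 = 21576 mm.
= 21.58 m.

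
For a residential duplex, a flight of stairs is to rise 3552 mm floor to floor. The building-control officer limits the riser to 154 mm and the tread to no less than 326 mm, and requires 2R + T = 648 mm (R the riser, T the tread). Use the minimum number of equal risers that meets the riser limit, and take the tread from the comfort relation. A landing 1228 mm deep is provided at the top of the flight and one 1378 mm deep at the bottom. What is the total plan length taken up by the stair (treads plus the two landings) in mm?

10702 mm

⌈3552/154⌉ = 24 risers.
R = 3552 ÷ 24 = 148 mm.
T = 648 − 2·148 = 352 mm, which satisfies the 326 mm minimum.
Going = (24 − 1) × 352 = 8096 mm.
Enclosure = 8096 + 1228 + 1378 = 10702 mm.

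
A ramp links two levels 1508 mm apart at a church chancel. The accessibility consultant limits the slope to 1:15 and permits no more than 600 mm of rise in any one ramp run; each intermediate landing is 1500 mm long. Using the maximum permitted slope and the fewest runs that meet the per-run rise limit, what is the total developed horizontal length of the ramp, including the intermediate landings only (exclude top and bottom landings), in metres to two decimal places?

25.62 m

1508 / 600 = 2.513 → round up to 3 ramp runs. That means 2 intermediate landings.
Horizontal run for 1508 mm of rise at 1:15 is 1508 × 15 = 22620 mm.
2 intermediate landings contribute 2 × 1500 = 3000 mm.
Developed length = 22620 + 3000 = 25620 mm.
= 25.62 m.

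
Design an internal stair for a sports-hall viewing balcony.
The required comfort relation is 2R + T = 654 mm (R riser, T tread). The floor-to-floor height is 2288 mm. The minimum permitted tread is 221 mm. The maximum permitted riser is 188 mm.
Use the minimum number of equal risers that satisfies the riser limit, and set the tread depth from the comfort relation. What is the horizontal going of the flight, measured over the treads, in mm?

2288 / 188 = 12.17, so 13 risers are needed.
Each riser is 2288/13 = 176 mm (≤ 188 mm).
Tread T = 654 − 2 × 176 = 302 mm (≥ 221 mm).
Treads = 13 − 1 = 12; going = 12 × 302 = 3624 mm.

3624 mm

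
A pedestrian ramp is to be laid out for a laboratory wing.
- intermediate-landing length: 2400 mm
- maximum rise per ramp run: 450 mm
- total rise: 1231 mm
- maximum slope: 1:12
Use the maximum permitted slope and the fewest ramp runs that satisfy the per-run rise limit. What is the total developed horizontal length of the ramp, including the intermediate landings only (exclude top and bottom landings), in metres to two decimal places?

19.57 m

1231 / 450 = 2.736 → round up to 3 ramp runs. That means 2 intermediate landings.
Horizontal run for 1231 mm of rise at 1:12 is 1231 × 12 = 14772 mm.
Intermediate landings: 2 × 2400 = 4800 mm.
Total developed length = 14772 + 4800 = 19572 mm.
= 19.57 m.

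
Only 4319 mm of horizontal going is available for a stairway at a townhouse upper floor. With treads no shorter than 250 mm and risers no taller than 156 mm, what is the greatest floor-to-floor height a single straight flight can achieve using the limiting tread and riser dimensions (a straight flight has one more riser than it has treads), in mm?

Treads that fit: ⌊4319 / 250⌋ = 17.
Risers = treads + 1 = 18.
Maximum height = 18 × 156 = 2808 mm.

2808 mm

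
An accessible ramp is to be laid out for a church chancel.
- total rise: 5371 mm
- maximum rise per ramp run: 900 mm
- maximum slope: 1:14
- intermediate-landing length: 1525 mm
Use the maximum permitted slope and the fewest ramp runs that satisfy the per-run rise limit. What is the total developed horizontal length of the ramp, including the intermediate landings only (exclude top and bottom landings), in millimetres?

82819 mm

5371 / 900 = 5.97, so 6 ramp runs are needed. That means 5 intermediate landings.
Horizontal run for 5371 mm of rise at 1:14 is 5371 × 14 = 75194 mm.
5 intermediate landings contribute 5 × 1525 = 7625 mm.
Developed length = 75194 + 7625 = 82819 mm.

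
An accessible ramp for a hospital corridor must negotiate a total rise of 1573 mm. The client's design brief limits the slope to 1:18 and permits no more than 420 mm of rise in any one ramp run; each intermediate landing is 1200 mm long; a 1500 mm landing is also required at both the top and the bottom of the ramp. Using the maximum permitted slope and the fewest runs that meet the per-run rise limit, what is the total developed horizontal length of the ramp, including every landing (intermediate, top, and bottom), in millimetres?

34914 mm

⌈1573/420⌉ = 4 ramp runs. That means 3 intermediate landings.
Ramp run (horizontal) at 1:18: 1573 × 18 = 28314 mm.
Intermediate landings: 3 × 1200 = 3600 mm.
Top and bottom landings: 2 × 1500 = 3000 mm.
Total = 28314 + 3600 + 3000 = 34914 mm.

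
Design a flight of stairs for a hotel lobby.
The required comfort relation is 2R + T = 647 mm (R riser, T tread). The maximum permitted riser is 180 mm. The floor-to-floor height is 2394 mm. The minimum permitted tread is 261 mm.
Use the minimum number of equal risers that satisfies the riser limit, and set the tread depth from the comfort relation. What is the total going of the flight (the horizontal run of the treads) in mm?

At most 180 each: 2394/180 = 13.30, giving 14 risers.
R = 2394 ÷ 14 = 171 mm.
From 2R + T = 647: T = 647 − 342 = 305 mm.
Going = (14 − 1) × 305 = 3965 mm.

3965 mm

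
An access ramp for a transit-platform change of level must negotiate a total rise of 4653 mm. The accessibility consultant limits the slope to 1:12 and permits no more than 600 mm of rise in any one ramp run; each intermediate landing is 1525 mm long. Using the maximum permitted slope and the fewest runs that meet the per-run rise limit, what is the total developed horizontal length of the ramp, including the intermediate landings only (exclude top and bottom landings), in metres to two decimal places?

⌈4653/600⌉ = 8 ramp runs. That means 7 intermediate landings.
Ramp run (horizontal) at 1:12: 4653 × 12 = 55836 mm.
Intermediate landings: 7 × 1525 = 10675 mm.
Developed length = 55836 + 10675 = 66511 mm.
= 66.51 m.

66.51 m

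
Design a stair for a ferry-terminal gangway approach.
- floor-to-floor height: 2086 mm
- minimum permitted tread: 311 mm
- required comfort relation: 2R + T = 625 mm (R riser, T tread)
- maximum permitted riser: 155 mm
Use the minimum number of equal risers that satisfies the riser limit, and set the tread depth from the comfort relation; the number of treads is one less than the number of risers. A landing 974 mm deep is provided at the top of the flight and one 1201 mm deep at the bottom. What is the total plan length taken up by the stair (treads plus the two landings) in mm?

6426 mm

At most 155 each: 2086/155 = 13.46, giving 14 risers.
R = 2086 ÷ 14 = 149 mm.
Tread T = 625 − 2 × 149 = 327 mm (≥ 311 mm).
Going = (14 − 1) × 327 = 4251 mm.
Enclosure = 4251 + 974 + 1201 = 6426 mm.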